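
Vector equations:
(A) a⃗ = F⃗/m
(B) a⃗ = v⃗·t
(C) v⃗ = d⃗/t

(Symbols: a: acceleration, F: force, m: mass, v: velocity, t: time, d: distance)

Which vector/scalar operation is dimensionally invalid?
(B) a⃗ = v⃗·t

(A) a⃗ = F⃗/m: LHS [L T^-2], RHS [L T^-2] ✓ — force (vector) divided by mass (scalar)
(B) a⃗ = v⃗·t: LHS [L T^-2], RHS [L] ✗ — acceleration is velocity per time; should be v⃗/t
(C) v⃗ = d⃗/t: LHS [L T^-1], RHS [L T^-1] ✓ — displacement (vector) divided by time (scalar)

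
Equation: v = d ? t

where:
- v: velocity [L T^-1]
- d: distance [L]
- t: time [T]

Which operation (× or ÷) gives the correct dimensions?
division (÷): v = d ÷ t

v [L T^-1]; d [L]; t [T].
d × t → [L T] ✗
d ÷ t → [L T^-1] ✓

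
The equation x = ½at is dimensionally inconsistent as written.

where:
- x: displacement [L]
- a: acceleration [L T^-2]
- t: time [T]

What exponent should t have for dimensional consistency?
The exponent of t should be 2: x = ½at^2

The LHS x has dimensions [L]; t has dimensions [T].
As written, the RHS ½at (exponent 1 on t) has dimensions [L T^-1], which does not match.
With exponent 2, the RHS ½at^2 has dimensions [L], matching the LHS.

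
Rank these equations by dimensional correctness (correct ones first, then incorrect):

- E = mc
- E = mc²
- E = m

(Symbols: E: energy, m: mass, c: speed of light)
Dimensionally correct: E = mc²
Dimensionally incorrect: E = mc, E = m
Ordered (correct first, then incorrect): E = mc², E = mc, E = m

- E = mc: LHS [L^2 M T^-2], RHS [L M T^-1] → incorrect ✗
- E = mc²: LHS [L^2 M T^-2], RHS [L^2 M T^-2] → correct ✓
- E = m: LHS [L^2 M T^-2], RHS [M] → incorrect ✗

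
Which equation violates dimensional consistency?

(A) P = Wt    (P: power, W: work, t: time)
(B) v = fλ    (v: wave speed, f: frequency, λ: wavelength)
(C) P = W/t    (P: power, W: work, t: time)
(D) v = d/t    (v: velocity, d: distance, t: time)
(A) P = Wt

The equation (A) P = Wt is dimensionally incorrect.

LHS (P): [L^2 M T^-3]
RHS (Wt): [L^2 M T^-1] ✗

The dimensions do not match. The other three equations balance.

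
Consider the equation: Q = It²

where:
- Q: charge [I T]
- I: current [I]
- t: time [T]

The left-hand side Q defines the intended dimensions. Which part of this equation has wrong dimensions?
The right-hand side term It²

Q has dimensions [I T], but It² has dimensions [I T^2], so the term It² is dimensionally wrong for Q.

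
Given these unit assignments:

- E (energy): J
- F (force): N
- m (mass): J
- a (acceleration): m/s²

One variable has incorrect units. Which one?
m

The variable m (mass) should have units kg, not J.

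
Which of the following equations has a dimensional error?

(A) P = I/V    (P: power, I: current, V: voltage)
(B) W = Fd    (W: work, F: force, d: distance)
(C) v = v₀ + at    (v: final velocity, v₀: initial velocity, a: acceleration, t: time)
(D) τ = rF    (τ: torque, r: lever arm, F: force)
(A) P = I/V

The equation (A) P = I/V is dimensionally incorrect.

LHS (P): [L^2 M T^-3]
RHS (I/V): [I^2 L^-2 M^-1 T^3] ✗

The dimensions do not match. The other three equations balance.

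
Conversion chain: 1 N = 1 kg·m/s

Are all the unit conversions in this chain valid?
The chain is incorrect (it contains an error).

Incorrect: Newton is kg·m/s², not kg·m/s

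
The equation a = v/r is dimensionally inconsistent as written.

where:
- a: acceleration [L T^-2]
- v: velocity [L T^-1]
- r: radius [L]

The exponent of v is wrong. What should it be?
The exponent of v should be 2: a = v^2/r

The LHS a has dimensions [L T^-2]; v has dimensions [L T^-1].
As written, the RHS v/r (exponent 1 on v) has dimensions [T^-1], which does not match.
With exponent 2, the RHS v^2/r has dimensions [L T^-2], matching the LHS.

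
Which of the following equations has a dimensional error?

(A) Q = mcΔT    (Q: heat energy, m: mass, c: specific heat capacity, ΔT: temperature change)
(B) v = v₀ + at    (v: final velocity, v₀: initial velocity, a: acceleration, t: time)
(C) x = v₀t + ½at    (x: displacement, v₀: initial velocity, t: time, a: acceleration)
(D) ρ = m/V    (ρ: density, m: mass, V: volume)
(C) x = v₀t + ½at

The equation (C) x = v₀t + ½at is dimensionally incorrect.

LHS (x): [L]
RHS terms:
  - v₀t: [L] ✓
  - ½at: [L T^-1] ✗ (does not match LHS)

The dimensions do not match. The other three equations balance.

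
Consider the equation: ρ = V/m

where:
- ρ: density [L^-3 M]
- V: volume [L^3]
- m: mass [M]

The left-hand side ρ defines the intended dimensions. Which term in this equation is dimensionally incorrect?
The right-hand side term V/m

ρ has dimensions [L^-3 M], but V/m has dimensions [L^3 M^-1], so the term V/m is dimensionally wrong for ρ.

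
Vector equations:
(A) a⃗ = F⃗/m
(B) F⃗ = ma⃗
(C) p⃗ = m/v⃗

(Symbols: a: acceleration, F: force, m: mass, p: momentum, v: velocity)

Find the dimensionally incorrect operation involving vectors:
(C) p⃗ = m/v⃗

(A) a⃗ = F⃗/m: LHS [L T^-2], RHS [L T^-2] ✓ — force (vector) divided by mass (scalar)
(B) F⃗ = ma⃗: LHS [L M T^-2], RHS [L M T^-2] ✓ — Force and acceleration are vectors, mass is a scalar
(C) p⃗ = m/v⃗: LHS [L M T^-1], RHS [L^-1 M T] ✗ — momentum is mass times velocity; should be mv⃗ (and division by a vector is undefined)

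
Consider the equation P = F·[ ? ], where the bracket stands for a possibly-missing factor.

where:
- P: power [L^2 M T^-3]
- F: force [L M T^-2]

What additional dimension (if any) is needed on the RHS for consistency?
[L T^-1] — velocity (e.g. v)

P has dimensions [L^2 M T^-3]; F has dimensions [L M T^-2].
The bracketed factor must supply [L^2 M T^-3] / [L M T^-2] = [L T^-1].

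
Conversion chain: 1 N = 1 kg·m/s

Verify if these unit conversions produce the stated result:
The chain is incorrect (it contains an error).

Incorrect: Newton is kg·m/s², not kg·m/s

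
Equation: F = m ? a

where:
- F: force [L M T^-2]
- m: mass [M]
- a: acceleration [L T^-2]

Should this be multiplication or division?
multiplication (×): F = m × a

F [L M T^-2]; m [M]; a [L T^-2].
m × a → [L M T^-2] ✓
m ÷ a → [L^-1 M T^2] ✗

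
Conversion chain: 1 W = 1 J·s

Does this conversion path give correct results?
The chain is incorrect (it contains an error).

Incorrect: Watt is J/s, not J·s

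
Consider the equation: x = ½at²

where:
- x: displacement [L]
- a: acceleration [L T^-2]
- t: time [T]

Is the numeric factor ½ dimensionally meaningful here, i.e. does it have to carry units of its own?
No

x has dimensions [L] and at² already has dimensions [L], so the equation balances without ½ contributing any dimensions. ½ is a pure (dimensionless) number; changing or removing it would not affect dimensional consistency.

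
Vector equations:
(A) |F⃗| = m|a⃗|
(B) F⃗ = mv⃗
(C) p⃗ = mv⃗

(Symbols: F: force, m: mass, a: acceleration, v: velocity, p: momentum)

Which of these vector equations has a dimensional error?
(B) F⃗ = mv⃗

(A) |F⃗| = m|a⃗|: LHS [L M T^-2], RHS [L M T^-2] ✓ — magnitudes of vectors are scalars
(B) F⃗ = mv⃗: LHS [L M T^-2], RHS [L M T^-1] ✗ — mass times velocity is momentum, not force; should be ma⃗
(C) p⃗ = mv⃗: LHS [L M T^-1], RHS [L M T^-1] ✓ — mass (scalar) times velocity (vector)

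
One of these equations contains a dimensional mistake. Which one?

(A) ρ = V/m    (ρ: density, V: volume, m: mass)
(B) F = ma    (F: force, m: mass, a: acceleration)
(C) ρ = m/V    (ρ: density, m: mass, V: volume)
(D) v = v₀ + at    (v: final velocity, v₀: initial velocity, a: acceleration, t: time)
(A) ρ = V/m

The equation (A) ρ = V/m is dimensionally incorrect.

LHS (ρ): [L^-3 M]
RHS (V/m): [L^3 M^-1] ✗

The dimensions do not match. The other three equations balance.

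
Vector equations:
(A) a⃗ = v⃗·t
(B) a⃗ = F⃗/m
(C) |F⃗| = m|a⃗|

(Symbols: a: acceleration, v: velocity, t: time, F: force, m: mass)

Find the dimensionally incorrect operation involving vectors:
(A) a⃗ = v⃗·t

(A) a⃗ = v⃗·t: LHS [L T^-2], RHS [L] ✗ — acceleration is velocity per time; should be v⃗/t
(B) a⃗ = F⃗/m: LHS [L T^-2], RHS [L T^-2] ✓ — force (vector) divided by mass (scalar)
(C) |F⃗| = m|a⃗|: LHS [L M T^-2], RHS [L M T^-2] ✓ — magnitudes of vectors are scalars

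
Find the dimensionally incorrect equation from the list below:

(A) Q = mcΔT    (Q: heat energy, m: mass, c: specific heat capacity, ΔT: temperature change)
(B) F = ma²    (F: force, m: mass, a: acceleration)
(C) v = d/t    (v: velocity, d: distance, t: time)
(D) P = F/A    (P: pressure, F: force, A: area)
(B) F = ma²

The equation (B) F = ma² is dimensionally incorrect.

LHS (F): [L M T^-2]
RHS (ma²): [L^2 M T^-4] ✗

The dimensions do not match. The other three equations balance.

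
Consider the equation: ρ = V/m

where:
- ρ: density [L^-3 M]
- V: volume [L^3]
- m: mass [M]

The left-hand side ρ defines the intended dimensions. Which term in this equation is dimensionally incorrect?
The right-hand side term V/m

ρ has dimensions [L^-3 M], but V/m has dimensions [L^3 M^-1], so the term V/m is dimensionally wrong for ρ.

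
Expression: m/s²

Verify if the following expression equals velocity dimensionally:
No

The expression m/s² has dimensions [L T^-2], but velocity has dimensions [L T^-1].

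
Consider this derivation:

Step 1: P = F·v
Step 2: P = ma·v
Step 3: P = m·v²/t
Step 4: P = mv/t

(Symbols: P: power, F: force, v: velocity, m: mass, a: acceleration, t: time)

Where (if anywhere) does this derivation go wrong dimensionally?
Step 4

Step 1: P = F·v → LHS [L^2 M T^-3], RHS [L^2 M T^-3] ✓
Step 2: P = ma·v → LHS [L^2 M T^-3], RHS [L^2 M T^-3] ✓
Step 3: P = m·v²/t → LHS [L^2 M T^-3], RHS [L^2 M T^-3] ✓
Step 4: P = mv/t → LHS [L^2 M T^-3], RHS [L M T^-2] ✗

The first dimensional inconsistency appears in step 4: P = mv/t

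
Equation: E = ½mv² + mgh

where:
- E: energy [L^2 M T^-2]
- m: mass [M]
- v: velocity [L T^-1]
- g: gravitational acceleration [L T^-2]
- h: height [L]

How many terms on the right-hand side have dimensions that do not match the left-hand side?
0

LHS E: [L^2 M T^-2]
- ½mv²: [L^2 M T^-2] ✓
- mgh: [L^2 M T^-2] ✓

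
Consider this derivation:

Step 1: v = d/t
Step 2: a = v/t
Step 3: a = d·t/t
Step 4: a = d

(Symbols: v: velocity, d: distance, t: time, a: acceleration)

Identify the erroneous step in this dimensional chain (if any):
Step 3

Step 1: v = d/t → LHS [L T^-1], RHS [L T^-1] ✓
Step 2: a = v/t → LHS [L T^-2], RHS [L T^-2] ✓
Step 3: a = d·t/t → LHS [L T^-2], RHS [L] ✗

The first dimensional inconsistency appears in step 3: a = d·t/t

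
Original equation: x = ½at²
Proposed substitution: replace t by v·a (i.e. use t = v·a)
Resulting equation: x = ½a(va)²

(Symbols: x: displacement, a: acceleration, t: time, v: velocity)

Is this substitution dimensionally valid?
No

[t] = [T] and [v·a] = [L^2 T^-3]. These differ, so the substitution replaces a quantity by one of different dimensions and the result x = ½a(va)² has LHS [L] vs RHS [L^5 T^-8] — inconsistent.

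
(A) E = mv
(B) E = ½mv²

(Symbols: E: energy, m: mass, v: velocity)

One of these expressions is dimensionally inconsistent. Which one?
(A)

(A) E = mv: LHS [L^2 M T^-2], RHS [L M T^-1] ✗
(B) E = ½mv²: LHS [L^2 M T^-2], RHS [L^2 M T^-2] ✓

Expression (A) E = mv is dimensionally incorrect.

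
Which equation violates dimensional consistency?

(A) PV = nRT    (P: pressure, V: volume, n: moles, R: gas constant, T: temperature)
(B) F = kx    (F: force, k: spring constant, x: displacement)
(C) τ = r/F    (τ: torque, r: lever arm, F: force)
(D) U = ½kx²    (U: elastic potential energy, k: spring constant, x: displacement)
(C) τ = r/F

The equation (C) τ = r/F is dimensionally incorrect.

LHS (τ): [L^2 M T^-2]
RHS (r/F): [M^-1 T^2] ✗

The dimensions do not match. The other three equations balance.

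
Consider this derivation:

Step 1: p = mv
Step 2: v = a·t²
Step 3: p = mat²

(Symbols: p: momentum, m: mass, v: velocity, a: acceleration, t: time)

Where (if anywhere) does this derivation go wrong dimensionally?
Step 2

Step 1: p = mv → LHS [L M T^-1], RHS [L M T^-1] ✓
Step 2: v = a·t² → LHS [L T^-1], RHS [L] ✗

The first dimensional inconsistency appears in step 2: v = a·t²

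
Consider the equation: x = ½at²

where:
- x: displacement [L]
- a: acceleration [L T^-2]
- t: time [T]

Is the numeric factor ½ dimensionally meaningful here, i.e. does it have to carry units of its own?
No

x has dimensions [L] and at² already has dimensions [L], so the equation balances without ½ contributing any dimensions. ½ is a pure (dimensionless) number; changing or removing it would not affect dimensional consistency.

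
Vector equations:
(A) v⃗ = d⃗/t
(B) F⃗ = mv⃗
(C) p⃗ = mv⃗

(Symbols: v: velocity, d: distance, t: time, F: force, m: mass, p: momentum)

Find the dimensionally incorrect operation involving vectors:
(B) F⃗ = mv⃗

(A) v⃗ = d⃗/t: LHS [L T^-1], RHS [L T^-1] ✓ — displacement (vector) divided by time (scalar)
(B) F⃗ = mv⃗: LHS [L M T^-2], RHS [L M T^-1] ✗ — mass times velocity is momentum, not force; should be ma⃗
(C) p⃗ = mv⃗: LHS [L M T^-1], RHS [L M T^-1] ✓ — mass (scalar) times velocity (vector)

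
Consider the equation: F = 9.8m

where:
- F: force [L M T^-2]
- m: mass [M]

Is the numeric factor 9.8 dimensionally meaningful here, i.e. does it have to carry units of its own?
Yes

F has dimensions [L M T^-2], while m alone has dimensions [M]. For the equation to balance, the factor 9.8 must carry dimensions [L T^-2] — it is a dimensional constant (a numerical value of a physical quantity with its units suppressed), not a pure number.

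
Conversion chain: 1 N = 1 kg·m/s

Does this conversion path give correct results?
The chain is incorrect (it contains an error).

Incorrect: Newton is kg·m/s², not kg·m/s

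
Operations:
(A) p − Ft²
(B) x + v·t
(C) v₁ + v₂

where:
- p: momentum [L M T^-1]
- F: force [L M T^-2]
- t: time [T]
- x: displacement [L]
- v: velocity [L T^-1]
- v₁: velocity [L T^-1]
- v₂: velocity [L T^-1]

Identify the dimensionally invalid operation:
(A) p − Ft²

(A) p − Ft²: p [L M T^-1] and Ft² [L M] — different dimensions cannot be added/subtracted ✗
(B) x + v·t: x [L] and v·t [L] — same dimensions ✓
(C) v₁ + v₂: v₁ [L T^-1] and v₂ [L T^-1] — same dimensions ✓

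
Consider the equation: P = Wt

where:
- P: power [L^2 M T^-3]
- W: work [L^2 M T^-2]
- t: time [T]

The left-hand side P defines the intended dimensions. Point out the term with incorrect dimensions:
The right-hand side term Wt

P has dimensions [L^2 M T^-3], but Wt has dimensions [L^2 M T^-1], so the term Wt is dimensionally wrong for P.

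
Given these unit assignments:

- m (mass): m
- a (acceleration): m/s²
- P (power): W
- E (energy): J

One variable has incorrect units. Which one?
m

The variable m (mass) should have units kg, not m.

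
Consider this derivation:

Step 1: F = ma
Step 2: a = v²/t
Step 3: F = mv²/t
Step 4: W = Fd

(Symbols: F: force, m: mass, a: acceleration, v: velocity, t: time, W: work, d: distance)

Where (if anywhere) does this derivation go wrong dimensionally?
Step 2

Step 1: F = ma → LHS [L M T^-2], RHS [L M T^-2] ✓
Step 2: a = v²/t → LHS [L T^-2], RHS [L^2 T^-3] ✗

The first dimensional inconsistency appears in step 2: a = v²/t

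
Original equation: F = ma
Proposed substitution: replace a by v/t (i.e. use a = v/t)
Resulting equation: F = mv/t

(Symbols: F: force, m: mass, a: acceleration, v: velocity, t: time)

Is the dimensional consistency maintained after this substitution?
Yes

[a] = [L T^-2] and [v/t] = [L T^-2]. These match, so the substitution replaces a quantity by one of the same dimensions and the result F = mv/t has LHS [L M T^-2] vs RHS [L M T^-2] — still consistent.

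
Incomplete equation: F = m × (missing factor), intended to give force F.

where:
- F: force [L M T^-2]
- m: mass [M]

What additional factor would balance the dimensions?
a (acceleration), dimensions [L T^-2]

F has dimensions [L M T^-2] and m has dimensions [M].
The missing factor must have dimensions [L M T^-2] / [M] = [L T^-2], i.e. acceleration (a).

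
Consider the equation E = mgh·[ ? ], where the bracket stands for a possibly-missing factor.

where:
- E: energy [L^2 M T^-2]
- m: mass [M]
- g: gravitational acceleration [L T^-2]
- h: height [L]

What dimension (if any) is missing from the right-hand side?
Nothing is missing — the bracketed factor must be dimensionless.

E has dimensions [L^2 M T^-2] and mgh already has dimensions [L^2 M T^-2], so E = mgh is dimensionally complete.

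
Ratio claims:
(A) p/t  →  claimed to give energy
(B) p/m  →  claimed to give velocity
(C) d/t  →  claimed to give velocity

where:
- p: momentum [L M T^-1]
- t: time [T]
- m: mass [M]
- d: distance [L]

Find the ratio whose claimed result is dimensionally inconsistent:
(A) p/t does not give energy

(A) p/t: [L M T^-2] ≠ energy [L^2 M T^-2] ✗
(B) p/m: [L T^-1] = velocity [L T^-1] ✓
(C) d/t: [L T^-1] = velocity [L T^-1] ✓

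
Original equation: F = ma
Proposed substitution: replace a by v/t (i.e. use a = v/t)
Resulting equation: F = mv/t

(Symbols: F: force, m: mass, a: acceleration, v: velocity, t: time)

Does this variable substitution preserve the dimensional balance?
Yes

[a] = [L T^-2] and [v/t] = [L T^-2]. These match, so the substitution replaces a quantity by one of the same dimensions and the result F = mv/t has LHS [L M T^-2] vs RHS [L M T^-2] — still consistent.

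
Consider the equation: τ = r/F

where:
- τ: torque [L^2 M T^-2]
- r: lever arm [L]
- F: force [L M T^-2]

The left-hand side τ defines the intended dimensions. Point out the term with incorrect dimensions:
The right-hand side term r/F

τ has dimensions [L^2 M T^-2], but r/F has dimensions [M^-1 T^2], so the term r/F is dimensionally wrong for τ.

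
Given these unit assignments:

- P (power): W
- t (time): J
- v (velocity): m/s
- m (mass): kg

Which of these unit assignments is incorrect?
t

The variable t (time) should have units s, not J.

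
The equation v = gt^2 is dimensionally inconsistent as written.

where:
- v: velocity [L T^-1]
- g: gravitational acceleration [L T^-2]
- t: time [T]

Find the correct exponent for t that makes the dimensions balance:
The exponent of t should be 1: v = gt

The LHS v has dimensions [L T^-1]; t has dimensions [T].
As written, the RHS gt^2 (exponent 2 on t) has dimensions [L], which does not match.
With exponent 1, the RHS gt has dimensions [L T^-1], matching the LHS.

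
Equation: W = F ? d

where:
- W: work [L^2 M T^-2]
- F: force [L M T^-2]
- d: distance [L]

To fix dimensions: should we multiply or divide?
multiplication (×): W = F × d

W [L^2 M T^-2]; F [L M T^-2]; d [L].
F × d → [L^2 M T^-2] ✓
F ÷ d → [M T^-2] ✗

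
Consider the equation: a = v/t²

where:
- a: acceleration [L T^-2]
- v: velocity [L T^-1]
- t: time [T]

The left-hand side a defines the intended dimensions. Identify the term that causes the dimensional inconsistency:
The right-hand side term v/t²

a has dimensions [L T^-2], but v/t² has dimensions [L T^-3], so the term v/t² is dimensionally wrong for a.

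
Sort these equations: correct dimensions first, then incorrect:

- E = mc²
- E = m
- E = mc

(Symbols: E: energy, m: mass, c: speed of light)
Dimensionally correct: E = mc²
Dimensionally incorrect: E = m, E = mc
Ordered (correct first, then incorrect): E = mc², E = m, E = mc

- E = mc²: LHS [L^2 M T^-2], RHS [L^2 M T^-2] → correct ✓
- E = m: LHS [L^2 M T^-2], RHS [M] → incorrect ✗
- E = mc: LHS [L^2 M T^-2], RHS [L M T^-1] → incorrect ✗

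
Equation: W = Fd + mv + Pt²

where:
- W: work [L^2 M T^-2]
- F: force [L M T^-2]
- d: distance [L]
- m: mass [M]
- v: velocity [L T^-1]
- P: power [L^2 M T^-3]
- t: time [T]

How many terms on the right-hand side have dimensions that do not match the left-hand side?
2

LHS W: [L^2 M T^-2]
- Fd: [L^2 M T^-2] ✓
- mv: [L M T^-1] ✗
- Pt²: [L^2 M T^-1] ✗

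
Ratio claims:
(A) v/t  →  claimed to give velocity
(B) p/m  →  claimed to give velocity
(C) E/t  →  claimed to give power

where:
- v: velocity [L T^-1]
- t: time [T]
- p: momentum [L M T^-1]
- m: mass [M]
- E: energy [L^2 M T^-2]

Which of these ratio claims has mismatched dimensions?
(A) v/t does not give velocity

(A) v/t: [L T^-2] ≠ velocity [L T^-1] ✗
(B) p/m: [L T^-1] = velocity [L T^-1] ✓
(C) E/t: [L^2 M T^-3] = power [L^2 M T^-3] ✓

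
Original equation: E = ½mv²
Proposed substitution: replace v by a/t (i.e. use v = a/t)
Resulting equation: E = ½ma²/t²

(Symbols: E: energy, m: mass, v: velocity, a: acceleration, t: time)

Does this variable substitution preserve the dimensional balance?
No

[v] = [L T^-1] and [a/t] = [L T^-3]. These differ, so the substitution replaces a quantity by one of different dimensions and the result E = ½ma²/t² has LHS [L^2 M T^-2] vs RHS [L^2 M T^-6] — inconsistent.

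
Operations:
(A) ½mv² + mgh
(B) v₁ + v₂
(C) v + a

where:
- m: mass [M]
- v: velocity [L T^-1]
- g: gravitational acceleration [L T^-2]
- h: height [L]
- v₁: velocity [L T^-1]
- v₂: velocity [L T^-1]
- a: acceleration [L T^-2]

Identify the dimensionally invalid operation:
(C) v + a

(A) ½mv² + mgh: ½mv² [L^2 M T^-2] and mgh [L^2 M T^-2] — same dimensions ✓
(B) v₁ + v₂: v₁ [L T^-1] and v₂ [L T^-1] — same dimensions ✓
(C) v + a: v [L T^-1] and a [L T^-2] — different dimensions cannot be added/subtracted ✗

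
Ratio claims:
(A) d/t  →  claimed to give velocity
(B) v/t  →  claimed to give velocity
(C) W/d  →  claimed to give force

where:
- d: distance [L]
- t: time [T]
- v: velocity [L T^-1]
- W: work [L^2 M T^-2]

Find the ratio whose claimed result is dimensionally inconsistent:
(B) v/t does not give velocity

(A) d/t: [L T^-1] = velocity [L T^-1] ✓
(B) v/t: [L T^-2] ≠ velocity [L T^-1] ✗
(C) W/d: [L M T^-2] = force [L M T^-2] ✓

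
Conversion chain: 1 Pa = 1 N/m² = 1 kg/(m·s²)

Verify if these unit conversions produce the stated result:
The chain is correct (no errors).

Correct: Pascal is Newton per square meter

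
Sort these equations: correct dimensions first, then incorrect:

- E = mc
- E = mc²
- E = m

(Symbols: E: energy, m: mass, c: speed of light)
Dimensionally correct: E = mc²
Dimensionally incorrect: E = mc, E = m
Ordered (correct first, then incorrect): E = mc², E = mc, E = m

- E = mc: LHS [L^2 M T^-2], RHS [L M T^-1] → incorrect ✗
- E = mc²: LHS [L^2 M T^-2], RHS [L^2 M T^-2] → correct ✓
- E = m: LHS [L^2 M T^-2], RHS [M] → incorrect ✗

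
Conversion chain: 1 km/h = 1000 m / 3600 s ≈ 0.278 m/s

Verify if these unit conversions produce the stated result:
The chain is correct (no errors).

Correct: 1 km = 1000 m, 1 h = 3600 s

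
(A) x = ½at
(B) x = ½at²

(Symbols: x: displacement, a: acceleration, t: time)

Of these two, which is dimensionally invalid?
(A)

(A) x = ½at: LHS [L], RHS [L T^-1] ✗
(B) x = ½at²: LHS [L], RHS [L] ✓

Expression (A) x = ½at is dimensionally incorrect.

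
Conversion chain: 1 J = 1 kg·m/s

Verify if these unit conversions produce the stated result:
The chain is incorrect (it contains an error).

Incorrect: Joule is kg·m²/s², not kg·m/s (that is momentum)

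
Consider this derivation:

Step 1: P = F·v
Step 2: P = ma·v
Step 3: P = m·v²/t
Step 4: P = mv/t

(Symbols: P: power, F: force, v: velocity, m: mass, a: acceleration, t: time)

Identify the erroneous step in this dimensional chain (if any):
Step 4

Step 1: P = F·v → LHS [L^2 M T^-3], RHS [L^2 M T^-3] ✓
Step 2: P = ma·v → LHS [L^2 M T^-3], RHS [L^2 M T^-3] ✓
Step 3: P = m·v²/t → LHS [L^2 M T^-3], RHS [L^2 M T^-3] ✓
Step 4: P = mv/t → LHS [L^2 M T^-3], RHS [L M T^-2] ✗

The first dimensional inconsistency appears in step 4: P = mv/t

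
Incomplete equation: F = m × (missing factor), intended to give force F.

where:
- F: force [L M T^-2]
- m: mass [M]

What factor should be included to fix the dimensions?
a (acceleration), dimensions [L T^-2]

F has dimensions [L M T^-2] and m has dimensions [M].
The missing factor must have dimensions [L M T^-2] / [M] = [L T^-2], i.e. acceleration (a).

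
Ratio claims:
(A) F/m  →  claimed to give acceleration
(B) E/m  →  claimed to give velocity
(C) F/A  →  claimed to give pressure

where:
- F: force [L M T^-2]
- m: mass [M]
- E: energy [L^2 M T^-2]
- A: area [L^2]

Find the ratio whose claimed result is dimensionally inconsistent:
(B) E/m does not give velocity

(A) F/m: [L T^-2] = acceleration [L T^-2] ✓
(B) E/m: [L^2 T^-2] ≠ velocity [L T^-1] ✗
(C) F/A: [L^-1 M T^-2] = pressure [L^-1 M T^-2] ✓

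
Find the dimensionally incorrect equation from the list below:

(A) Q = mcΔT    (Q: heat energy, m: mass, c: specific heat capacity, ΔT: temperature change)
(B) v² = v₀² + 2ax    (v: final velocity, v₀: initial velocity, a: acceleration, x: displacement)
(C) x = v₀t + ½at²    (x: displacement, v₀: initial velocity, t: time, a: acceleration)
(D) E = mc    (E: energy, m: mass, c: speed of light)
(D) E = mc

The equation (D) E = mc is dimensionally incorrect.

LHS (E): [L^2 M T^-2]
RHS (mc): [L M T^-1] ✗

The dimensions do not match. The other three equations balance.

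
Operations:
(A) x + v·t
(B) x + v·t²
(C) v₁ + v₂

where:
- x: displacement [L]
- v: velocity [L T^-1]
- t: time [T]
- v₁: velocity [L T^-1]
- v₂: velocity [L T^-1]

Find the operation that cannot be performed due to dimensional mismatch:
(B) x + v·t²

(A) x + v·t: x [L] and v·t [L] — same dimensions ✓
(B) x + v·t²: x [L] and v·t² [L T] — different dimensions cannot be added/subtracted ✗
(C) v₁ + v₂: v₁ [L T^-1] and v₂ [L T^-1] — same dimensions ✓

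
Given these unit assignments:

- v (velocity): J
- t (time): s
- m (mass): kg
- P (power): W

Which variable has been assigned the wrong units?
v

The variable v (velocity) should have units m/s, not J.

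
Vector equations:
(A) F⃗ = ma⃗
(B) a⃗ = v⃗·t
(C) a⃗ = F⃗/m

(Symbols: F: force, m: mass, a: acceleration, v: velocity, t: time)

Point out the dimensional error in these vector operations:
(B) a⃗ = v⃗·t

(A) F⃗ = ma⃗: LHS [L M T^-2], RHS [L M T^-2] ✓ — Force and acceleration are vectors, mass is a scalar
(B) a⃗ = v⃗·t: LHS [L T^-2], RHS [L] ✗ — acceleration is velocity per time; should be v⃗/t
(C) a⃗ = F⃗/m: LHS [L T^-2], RHS [L T^-2] ✓ — force (vector) divided by mass (scalar)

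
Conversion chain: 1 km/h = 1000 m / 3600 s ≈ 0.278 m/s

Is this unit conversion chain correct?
The chain is correct (no errors).

Correct: 1 km = 1000 m, 1 h = 3600 s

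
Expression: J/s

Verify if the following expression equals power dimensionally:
Yes

The expression J/s has dimensions [L^2 M T^-3], which is exactly power [L^2 M T^-3].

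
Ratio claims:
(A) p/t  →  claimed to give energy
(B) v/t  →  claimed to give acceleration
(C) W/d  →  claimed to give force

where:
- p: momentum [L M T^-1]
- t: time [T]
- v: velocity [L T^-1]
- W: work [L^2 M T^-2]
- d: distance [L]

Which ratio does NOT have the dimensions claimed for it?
(A) p/t does not give energy

(A) p/t: [L M T^-2] ≠ energy [L^2 M T^-2] ✗
(B) v/t: [L T^-2] = acceleration [L T^-2] ✓
(C) W/d: [L M T^-2] = force [L M T^-2] ✓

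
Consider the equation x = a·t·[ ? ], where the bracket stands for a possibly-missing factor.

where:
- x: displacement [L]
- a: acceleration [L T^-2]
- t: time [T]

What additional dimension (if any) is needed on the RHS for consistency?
[T] — time (e.g. t)

x has dimensions [L]; a·t has dimensions [L T^-1].
The bracketed factor must supply [L] / [L T^-1] = [T].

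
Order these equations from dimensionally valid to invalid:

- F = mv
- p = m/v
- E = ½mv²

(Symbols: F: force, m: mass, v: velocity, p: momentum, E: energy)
Dimensionally correct: E = ½mv²
Dimensionally incorrect: F = mv, p = m/v
Ordered (correct first, then incorrect): E = ½mv², F = mv, p = m/v

- F = mv: LHS [L M T^-2], RHS [L M T^-1] → incorrect ✗
- p = m/v: LHS [L M T^-1], RHS [L^-1 M T] → incorrect ✗
- E = ½mv²: LHS [L^2 M T^-2], RHS [L^2 M T^-2] → correct ✓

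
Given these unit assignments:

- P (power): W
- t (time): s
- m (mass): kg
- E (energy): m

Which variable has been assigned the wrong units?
E

The variable E (energy) should have units J, not m.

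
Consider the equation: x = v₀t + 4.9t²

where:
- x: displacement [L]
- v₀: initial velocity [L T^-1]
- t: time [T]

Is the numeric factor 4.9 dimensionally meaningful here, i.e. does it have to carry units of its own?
Yes

x has dimensions [L], while t² alone has dimensions [T^2]. For the equation to balance, the factor 4.9 must carry dimensions [L T^-2] — it is a dimensional constant (a numerical value of a physical quantity with its units suppressed), not a pure number.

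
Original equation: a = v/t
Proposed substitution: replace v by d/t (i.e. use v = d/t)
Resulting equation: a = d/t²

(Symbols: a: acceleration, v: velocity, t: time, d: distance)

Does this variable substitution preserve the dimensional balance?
Yes

[v] = [L T^-1] and [d/t] = [L T^-1]. These match, so the substitution replaces a quantity by one of the same dimensions and the result a = d/t² has LHS [L T^-2] vs RHS [L T^-2] — still consistent.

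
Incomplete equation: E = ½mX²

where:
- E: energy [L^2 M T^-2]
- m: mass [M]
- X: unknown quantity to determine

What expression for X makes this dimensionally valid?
X = v (velocity), dimensions [L T^-1]

E has dimensions [L^2 M T^-2]; the rest of the RHS (½m) has dimensions [M].
So X² must have dimensions [L^2 T^-2], i.e. X has dimensions [L T^-1] — X = v (velocity).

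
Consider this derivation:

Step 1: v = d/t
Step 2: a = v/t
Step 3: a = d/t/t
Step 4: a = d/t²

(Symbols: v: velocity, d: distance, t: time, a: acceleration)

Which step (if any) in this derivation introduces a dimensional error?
No step introduces an error — all steps are dimensionally consistent.

Step 1: v = d/t → LHS [L T^-1], RHS [L T^-1] ✓
Step 2: a = v/t → LHS [L T^-2], RHS [L T^-2] ✓
Step 3: a = d/t/t → LHS [L T^-2], RHS [L T^-2] ✓
Step 4: a = d/t² → LHS [L T^-2], RHS [L T^-2] ✓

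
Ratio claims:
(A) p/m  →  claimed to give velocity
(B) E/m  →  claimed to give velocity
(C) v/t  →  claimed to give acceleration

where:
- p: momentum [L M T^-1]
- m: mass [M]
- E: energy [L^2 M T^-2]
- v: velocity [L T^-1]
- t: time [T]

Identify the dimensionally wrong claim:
(B) E/m does not give velocity

(A) p/m: [L T^-1] = velocity [L T^-1] ✓
(B) E/m: [L^2 T^-2] ≠ velocity [L T^-1] ✗
(C) v/t: [L T^-2] = acceleration [L T^-2] ✓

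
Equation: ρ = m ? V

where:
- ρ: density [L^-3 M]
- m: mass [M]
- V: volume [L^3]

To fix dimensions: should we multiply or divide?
division (÷): ρ = m ÷ V

ρ [L^-3 M]; m [M]; V [L^3].
m × V → [L^3 M] ✗
m ÷ V → [L^-3 M] ✓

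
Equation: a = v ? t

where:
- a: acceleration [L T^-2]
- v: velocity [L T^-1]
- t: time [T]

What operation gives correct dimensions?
division (÷): a = v ÷ t

a [L T^-2]; v [L T^-1]; t [T].
v × t → [L] ✗
v ÷ t → [L T^-2] ✓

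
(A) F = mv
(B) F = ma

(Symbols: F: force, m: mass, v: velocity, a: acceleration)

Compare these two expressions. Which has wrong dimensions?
(A)

(A) F = mv: LHS [L M T^-2], RHS [L M T^-1] ✗
(B) F = ma: LHS [L M T^-2], RHS [L M T^-2] ✓

Expression (A) F = mv is dimensionally incorrect.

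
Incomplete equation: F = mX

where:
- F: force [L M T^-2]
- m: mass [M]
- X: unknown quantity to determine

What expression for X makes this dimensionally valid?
X = a (acceleration), dimensions [L T^-2]

F has dimensions [L M T^-2]; the rest of the RHS (m) has dimensions [M].
So X must have dimensions [L T^-2] — X = a (acceleration).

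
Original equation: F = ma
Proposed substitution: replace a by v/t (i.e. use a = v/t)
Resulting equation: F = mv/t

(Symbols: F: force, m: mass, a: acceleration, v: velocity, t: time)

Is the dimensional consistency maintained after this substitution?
Yes

[a] = [L T^-2] and [v/t] = [L T^-2]. These match, so the substitution replaces a quantity by one of the same dimensions and the result F = mv/t has LHS [L M T^-2] vs RHS [L M T^-2] — still consistent.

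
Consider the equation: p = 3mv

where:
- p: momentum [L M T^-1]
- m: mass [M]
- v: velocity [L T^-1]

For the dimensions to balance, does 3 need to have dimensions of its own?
No

p has dimensions [L M T^-1] and mv already has dimensions [L M T^-1], so the equation balances without 3 contributing any dimensions. 3 is a pure (dimensionless) number; changing or removing it would not affect dimensional consistency.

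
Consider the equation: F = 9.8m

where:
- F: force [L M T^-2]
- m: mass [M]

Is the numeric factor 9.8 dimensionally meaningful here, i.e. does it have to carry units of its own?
Yes

F has dimensions [L M T^-2], while m alone has dimensions [M]. For the equation to balance, the factor 9.8 must carry dimensions [L T^-2] — it is a dimensional constant (a numerical value of a physical quantity with its units suppressed), not a pure number.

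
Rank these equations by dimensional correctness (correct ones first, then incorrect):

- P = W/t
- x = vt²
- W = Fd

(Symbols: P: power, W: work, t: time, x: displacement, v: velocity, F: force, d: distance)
Dimensionally correct: P = W/t, W = Fd
Dimensionally incorrect: x = vt²
Ordered (correct first, then incorrect): P = W/t, W = Fd, x = vt²

- P = W/t: LHS [L^2 M T^-3], RHS [L^2 M T^-3] → correct ✓
- x = vt²: LHS [L], RHS [L T] → incorrect ✗
- W = Fd: LHS [L^2 M T^-2], RHS [L^2 M T^-2] → correct ✓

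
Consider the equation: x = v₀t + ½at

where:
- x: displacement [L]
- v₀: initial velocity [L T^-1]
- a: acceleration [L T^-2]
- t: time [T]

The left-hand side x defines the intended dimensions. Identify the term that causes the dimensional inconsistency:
The term ½at

Checking each RHS term against the LHS:
- v₀t: [L] — matches x [L] ✓
- ½at: [L T^-1] — does NOT match x [L] ✗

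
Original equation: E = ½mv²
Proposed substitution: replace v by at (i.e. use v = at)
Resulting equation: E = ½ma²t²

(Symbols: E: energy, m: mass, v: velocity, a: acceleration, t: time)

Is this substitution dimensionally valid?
Yes

[v] = [L T^-1] and [at] = [L T^-1]. These match, so the substitution replaces a quantity by one of the same dimensions and the result E = ½ma²t² has LHS [L^2 M T^-2] vs RHS [L^2 M T^-2] — still consistent.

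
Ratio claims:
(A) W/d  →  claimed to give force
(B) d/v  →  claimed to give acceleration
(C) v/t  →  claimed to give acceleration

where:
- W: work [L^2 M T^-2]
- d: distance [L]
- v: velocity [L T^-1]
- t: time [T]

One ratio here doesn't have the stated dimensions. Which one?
(B) d/v does not give acceleration

(A) W/d: [L M T^-2] = force [L M T^-2] ✓
(B) d/v: [T] ≠ acceleration [L T^-2] ✗
(C) v/t: [L T^-2] = acceleration [L T^-2] ✓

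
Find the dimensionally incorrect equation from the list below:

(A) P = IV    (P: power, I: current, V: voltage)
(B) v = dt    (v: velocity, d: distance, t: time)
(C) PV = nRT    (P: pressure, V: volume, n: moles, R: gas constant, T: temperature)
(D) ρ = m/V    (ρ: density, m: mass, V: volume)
(B) v = dt

The equation (B) v = dt is dimensionally incorrect.

LHS (v): [L T^-1]
RHS (dt): [L T] ✗

The dimensions do not match. The other three equations balance.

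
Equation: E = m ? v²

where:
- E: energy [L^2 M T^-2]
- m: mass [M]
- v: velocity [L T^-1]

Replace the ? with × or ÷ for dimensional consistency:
multiplication (×): E = m × v²

E [L^2 M T^-2]; m [M]; v² [L^2 T^-2].
m × v² → [L^2 M T^-2] ✓
m ÷ v² → [L^-2 M T^2] ✗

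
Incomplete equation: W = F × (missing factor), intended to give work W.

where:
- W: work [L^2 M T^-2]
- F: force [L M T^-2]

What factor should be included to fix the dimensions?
d (distance), dimensions [L]

W has dimensions [L^2 M T^-2] and F has dimensions [L M T^-2].
The missing factor must have dimensions [L^2 M T^-2] / [L M T^-2] = [L], i.e. distance (d).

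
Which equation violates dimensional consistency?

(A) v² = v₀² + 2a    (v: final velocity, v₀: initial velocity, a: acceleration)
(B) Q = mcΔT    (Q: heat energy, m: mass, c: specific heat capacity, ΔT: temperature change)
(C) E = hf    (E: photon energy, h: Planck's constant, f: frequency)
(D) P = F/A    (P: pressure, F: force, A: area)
(A) v² = v₀² + 2a

The equation (A) v² = v₀² + 2a is dimensionally incorrect.

LHS (v²): [L^2 T^-2]
RHS terms:
  - v₀²: [L^2 T^-2] ✓
  - 2a: [L T^-2] ✗ (does not match LHS)

The dimensions do not match. The other three equations balance.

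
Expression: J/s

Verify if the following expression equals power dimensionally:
Yes

The expression J/s has dimensions [L^2 M T^-3], which is exactly power [L^2 M T^-3].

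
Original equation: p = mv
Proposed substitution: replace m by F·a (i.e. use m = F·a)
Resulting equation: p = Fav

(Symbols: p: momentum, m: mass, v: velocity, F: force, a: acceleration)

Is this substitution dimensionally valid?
No

[m] = [M] and [F·a] = [L^2 M T^-4]. These differ, so the substitution replaces a quantity by one of different dimensions and the result p = Fav has LHS [L M T^-1] vs RHS [L^3 M T^-5] — inconsistent.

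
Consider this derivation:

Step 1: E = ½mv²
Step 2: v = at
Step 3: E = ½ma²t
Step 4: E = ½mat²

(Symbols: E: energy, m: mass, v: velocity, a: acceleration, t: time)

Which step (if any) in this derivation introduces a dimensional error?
Step 3

Step 1: E = ½mv² → LHS [L^2 M T^-2], RHS [L^2 M T^-2] ✓
Step 2: v = at → LHS [L T^-1], RHS [L T^-1] ✓
Step 3: E = ½ma²t → LHS [L^2 M T^-2], RHS [L^2 M T^-3] ✗

The first dimensional inconsistency appears in step 3: E = ½ma²t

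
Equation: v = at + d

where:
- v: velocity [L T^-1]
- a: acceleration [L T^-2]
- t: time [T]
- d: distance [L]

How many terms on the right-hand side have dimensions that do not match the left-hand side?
1

LHS v: [L T^-1]
- at: [L T^-1] ✓
- d: [L] ✗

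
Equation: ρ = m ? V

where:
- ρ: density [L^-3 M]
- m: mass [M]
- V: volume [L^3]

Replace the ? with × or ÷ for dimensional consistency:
division (÷): ρ = m ÷ V

ρ [L^-3 M]; m [M]; V [L^3].
m × V → [L^3 M] ✗
m ÷ V → [L^-3 M] ✓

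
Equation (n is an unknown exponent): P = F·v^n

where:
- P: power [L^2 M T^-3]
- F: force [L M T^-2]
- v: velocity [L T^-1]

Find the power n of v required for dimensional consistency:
n = 1

P has dimensions [L^2 M T^-3]; v has dimensions [L T^-1].
The rest of the RHS has dimensions [L M T^-2], so v^n must supply [L T^-1].
With n = 1: F·v^1 has dimensions [L^2 M T^-3], matching the LHS ✓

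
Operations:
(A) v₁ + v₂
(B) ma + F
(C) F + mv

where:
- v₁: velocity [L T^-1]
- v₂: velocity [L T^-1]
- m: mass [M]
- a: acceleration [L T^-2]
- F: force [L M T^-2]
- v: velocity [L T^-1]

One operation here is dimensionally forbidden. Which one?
(C) F + mv

(A) v₁ + v₂: v₁ [L T^-1] and v₂ [L T^-1] — same dimensions ✓
(B) ma + F: ma [L M T^-2] and F [L M T^-2] — same dimensions ✓
(C) F + mv: F [L M T^-2] and mv [L M T^-1] — different dimensions cannot be added/subtracted ✗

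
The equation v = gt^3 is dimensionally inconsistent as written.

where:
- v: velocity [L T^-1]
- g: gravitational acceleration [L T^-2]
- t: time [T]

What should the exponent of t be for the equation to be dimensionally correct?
The exponent of t should be 1: v = gt

The LHS v has dimensions [L T^-1]; t has dimensions [T].
As written, the RHS gt^3 (exponent 3 on t) has dimensions [L T], which does not match.
With exponent 1, the RHS gt has dimensions [L T^-1], matching the LHS.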